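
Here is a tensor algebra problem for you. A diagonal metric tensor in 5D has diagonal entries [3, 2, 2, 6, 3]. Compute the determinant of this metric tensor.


For a diagonal metric, the determinant is the product of diagonal entries.
Diagonal entries: 3, 2, 2, 6, 3
det(g) = 3 * 2 * 2 * 6 * 3 = 216

216


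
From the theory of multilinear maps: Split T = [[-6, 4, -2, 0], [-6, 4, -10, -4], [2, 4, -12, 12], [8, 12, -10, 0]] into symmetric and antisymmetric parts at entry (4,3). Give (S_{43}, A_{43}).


T_{43} = -10
T_{34} = 12
S_{43} = (-10 + 12)/2 = 2/2 = 1
A_{43} = (-10 - 12)/2 = -22/2 = -11
Check: S + A = 1 + -11 = -10 = T_{43}.

(1, -11)


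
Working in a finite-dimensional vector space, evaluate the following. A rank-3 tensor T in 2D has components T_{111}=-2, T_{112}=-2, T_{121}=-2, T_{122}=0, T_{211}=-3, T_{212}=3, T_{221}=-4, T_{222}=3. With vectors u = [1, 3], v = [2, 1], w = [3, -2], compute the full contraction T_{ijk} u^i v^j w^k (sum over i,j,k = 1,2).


S = sum over i,j,k of T_{ijk} u_i v_j w_k. Expanding all 8 terms:
T_{111}*u_1*v_1*w_1 = -2*1*2*3 = -12  (running total: -12)
T_{112}*u_1*v_1*w_2 = -2*1*2*-2 = 8  (running total: -4)
T_{121}*u_1*v_2*w_1 = -2*1*1*3 = -6  (running total: -10)
T_{122}*u_1*v_2*w_2 = 0*1*1*-2 = 0  (running total: -10)
T_{211}*u_2*v_1*w_1 = -3*3*2*3 = -54  (running total: -64)
T_{212}*u_2*v_1*w_2 = 3*3*2*-2 = -36  (running total: -100)
T_{221}*u_2*v_2*w_1 = -4*3*1*3 = -36  (running total: -136)
T_{222}*u_2*v_2*w_2 = 3*3*1*-2 = -18  (running total: -154)
S = -154

-154


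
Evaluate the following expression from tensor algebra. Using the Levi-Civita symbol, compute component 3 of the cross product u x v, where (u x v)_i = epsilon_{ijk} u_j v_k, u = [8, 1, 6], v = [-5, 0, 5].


(u x v)_3 = sum_{j,k} epsilon_{3jk} u_j v_k. Only permutations of (1,2,3) contribute; the two non-zero terms are:
eps_{312} u_1 v_2 = 1 * 8 * 0 = 0
eps_{321} u_2 v_1 = -1 * 1 * -5 = 5
(u x v)_3 = 5

5


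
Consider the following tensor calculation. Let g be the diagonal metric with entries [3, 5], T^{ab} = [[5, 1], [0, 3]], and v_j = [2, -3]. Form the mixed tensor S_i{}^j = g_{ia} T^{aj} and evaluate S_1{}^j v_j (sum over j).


Step 1: lower the first index. For a diagonal metric, g_{ia} T^{aj} = g_{ii} T^{ij} (no sum on i).
g_{11} = 3
S_1{}^1 = 3 * T^{11} = 3 * 5 = 15
S_1{}^2 = 3 * T^{12} = 3 * 1 = 3
Step 2: contract S_1{}^j with v_j.
S_1{}^1 * v_1 = 15 * 2 = 30
S_1{}^2 * v_2 = 3 * -3 = -9
Result = 30 + -9 = 21

21


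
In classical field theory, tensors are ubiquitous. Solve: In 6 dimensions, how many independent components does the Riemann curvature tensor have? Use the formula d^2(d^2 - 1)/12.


The Riemann tensor in d dimensions has d^2(d^2 - 1)/12 independent components.
d = 6, so d^2 = 36
d^2 - 1 = 35
d^2(d^2 - 1) = 36 * 35 = 1260
Divide by 12: 1260 / 12 = 105

105


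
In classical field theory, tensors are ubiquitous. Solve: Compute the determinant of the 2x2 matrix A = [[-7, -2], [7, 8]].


For a 2x2 matrix [[a, b], [c, d]], det = a*d - b*c.
a = -7, b = -2, c = 7, d = 8
a*d = -7 * 8 = -56
b*c = -2 * 7 = -14
det = -56 - -14 = -42

-42


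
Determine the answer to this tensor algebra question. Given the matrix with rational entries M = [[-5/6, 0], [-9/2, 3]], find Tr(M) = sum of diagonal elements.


The trace is the sum of diagonal entries.
Diagonal: M[1,1] = -5/6, M[2,2] = 3
Tr(M) = -5/6 + 3
Computing step by step:
After adding M[1,1]: -5/6
After adding M[2,2]: 13/6
Tr(M) = 13/6

13/6


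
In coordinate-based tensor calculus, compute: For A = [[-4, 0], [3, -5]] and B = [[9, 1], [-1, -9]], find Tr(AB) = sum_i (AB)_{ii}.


Tr(AB) = sum_i (AB)_{ii} where (AB)_{ii} = sum_k A_{ik} B_{ki}.
(AB)_{11} = -4*9 + 0*-1 = -36
(AB)_{22} = 3*1 + -5*-9 = 48
Tr(AB) = -36 + 48 = 12

12


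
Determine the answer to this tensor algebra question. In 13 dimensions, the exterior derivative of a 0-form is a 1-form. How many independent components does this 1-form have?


The exterior derivative of a p-form is a (p+1)-form.
Its number of independent components is C(n, p+1).
n = 13, p+1 = 1
C(13, 1) = 13

13


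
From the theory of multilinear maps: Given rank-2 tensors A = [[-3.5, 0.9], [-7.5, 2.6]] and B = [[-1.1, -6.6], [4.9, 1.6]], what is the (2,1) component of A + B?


Tensor addition is component-wise: (A + B)_{ij} = A_{ij} + B_{ij}.
A_{21} = -7.5
B_{21} = 4.9
(A + B)_{21} = -7.5 + 4.9 = -2.6

-2.6


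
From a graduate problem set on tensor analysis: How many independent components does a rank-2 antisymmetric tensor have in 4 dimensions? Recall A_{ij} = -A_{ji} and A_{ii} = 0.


An antisymmetric rank-2 tensor satisfies A_{ij} = -A_{ji}, so diagonal entries are zero.
The independent components are the upper-triangular entries: C(n, 2) = n(n-1)/2.
n = 4
C(4, 2) = 4 * 3 / 2 = 12 / 2 = 6

6


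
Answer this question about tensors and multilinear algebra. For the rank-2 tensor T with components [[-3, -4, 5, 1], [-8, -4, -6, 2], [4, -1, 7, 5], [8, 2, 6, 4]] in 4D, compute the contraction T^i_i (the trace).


The contraction (trace) of a rank-2 tensor is the sum of its diagonal elements.
Diagonal entries: A[1,1] = -3, A[2,2] = -4, A[3,3] = 7, A[4,4] = 4
Tr(A) = -3 + -4 + 7 + 4 = 4

4


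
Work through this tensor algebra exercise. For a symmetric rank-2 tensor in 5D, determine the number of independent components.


A symmetric rank-2 tensor in d dimensions has d(d+1)/2 independent components.
d = 5
d(d+1)/2 = 5 * 6 / 2 = 30 / 2 = 15

15


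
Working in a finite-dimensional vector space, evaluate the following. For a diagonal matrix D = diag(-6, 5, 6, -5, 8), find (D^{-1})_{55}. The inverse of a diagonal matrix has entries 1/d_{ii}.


For a diagonal matrix, the inverse has entries (D^{-1})_{ii} = 1/d_{ii}.
The diagonal entries are: d_{11} = -6, d_{22} = 5, d_{33} = 6, d_{44} = -5, d_{55} = 8
We need (D^{-1})_{55} = 1/d_{55} = 1/8 = 1/8

1/8


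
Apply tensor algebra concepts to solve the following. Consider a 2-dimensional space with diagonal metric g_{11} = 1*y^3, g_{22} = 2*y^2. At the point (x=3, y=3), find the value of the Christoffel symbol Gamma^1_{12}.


For a diagonal metric, Gamma^k_{ij} = (1/2) g^{kk} (dg_{ik}/dx_j + dg_{jk}/dx_i - dg_{ij}/dx_k).
The metric is diagonal, so g_{ab} = 0 for a != b.
At the given point: g_{11} = 27, g_{22} = 18
g^{11} = 1/27
dg_{11}/dx_2 = dg_{11}/dx_2 = 27
dg_{21}/dx_1 = 0 (off-diagonal)
dg_{12}/dx_1 = 0 (off-diagonal)
Numerator = 27 + 0 - 0 = 27
Gamma^1_{12} = 27 / (2 * 27) = 1/2

1/2


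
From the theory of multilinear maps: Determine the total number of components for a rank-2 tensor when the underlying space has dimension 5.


The number of components of a rank-r tensor in d dimensions is d^r.
Here d = 5 and r = 2.
5^2 = 25

25


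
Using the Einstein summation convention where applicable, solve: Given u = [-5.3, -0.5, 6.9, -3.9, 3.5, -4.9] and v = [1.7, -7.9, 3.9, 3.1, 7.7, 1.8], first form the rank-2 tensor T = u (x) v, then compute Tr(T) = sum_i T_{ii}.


The outer product gives T_{ij} = u_i v_j.
The trace (contraction) is Tr(T) = sum_i T_{ii} = sum_i u_i v_i.
Diagonal entries:
T_{11} = u_1 * v_1 = -5.3 * 1.7 = -9.01
T_{22} = u_2 * v_2 = -0.5 * -7.9 = 3.95
T_{33} = u_3 * v_3 = 6.9 * 3.9 = 26.91
T_{44} = u_4 * v_4 = -3.9 * 3.1 = -12.09
T_{55} = u_5 * v_5 = 3.5 * 7.7 = 26.95
T_{66} = u_6 * v_6 = -4.9 * 1.8 = -8.82
Tr(T) = -9.01 + 3.95 + 26.91 + -12.09 + 26.95 + -8.82 = 27.89

27.89


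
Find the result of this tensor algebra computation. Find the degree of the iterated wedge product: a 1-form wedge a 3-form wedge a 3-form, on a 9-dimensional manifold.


The degree of a wedge product is the sum of the degrees of the individual forms.
Degrees: 1, 3, 3
Total degree = 1 + 3 + 3 = 7

7


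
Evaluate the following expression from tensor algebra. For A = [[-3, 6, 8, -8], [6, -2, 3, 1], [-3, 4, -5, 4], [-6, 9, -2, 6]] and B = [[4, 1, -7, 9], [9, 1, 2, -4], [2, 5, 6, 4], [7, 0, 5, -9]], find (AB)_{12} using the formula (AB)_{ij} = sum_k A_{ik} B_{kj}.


(AB)_{ij} = sum_k A_{ik} B_{kj}.
For i=1, j=2:
A_{11} * B_{12} = -3 * 1 = -3
A_{12} * B_{22} = 6 * 1 = 6
A_{13} * B_{32} = 8 * 5 = 40
A_{14} * B_{42} = -8 * 0 = 0
Sum = -3 + 6 + 40 + 0 = 43

43


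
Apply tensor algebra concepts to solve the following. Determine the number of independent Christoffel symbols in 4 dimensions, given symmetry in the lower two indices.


Christoffel symbols Gamma^k_{ij} are symmetric in i,j, so there are d * d(d+1)/2 independent symbols.
d = 4
d(d+1)/2 = 4 * 5 / 2 = 10
Total = 4 * 10 = 40

40


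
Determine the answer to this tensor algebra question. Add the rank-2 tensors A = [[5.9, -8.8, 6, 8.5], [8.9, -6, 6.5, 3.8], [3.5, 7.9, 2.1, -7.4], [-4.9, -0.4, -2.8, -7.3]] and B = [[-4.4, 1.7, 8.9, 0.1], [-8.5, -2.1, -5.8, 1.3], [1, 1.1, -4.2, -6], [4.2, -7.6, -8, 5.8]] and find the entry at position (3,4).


Tensor addition is component-wise: (A + B)_{ij} = A_{ij} + B_{ij}.
A_{34} = -7.4
B_{34} = -6
(A + B)_{34} = -7.4 + -6 = -13.4

-13.4


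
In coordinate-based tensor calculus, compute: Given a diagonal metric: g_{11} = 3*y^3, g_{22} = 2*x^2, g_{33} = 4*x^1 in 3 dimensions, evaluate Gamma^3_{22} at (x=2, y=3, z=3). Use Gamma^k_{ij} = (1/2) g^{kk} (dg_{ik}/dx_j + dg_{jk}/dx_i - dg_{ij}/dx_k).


For a diagonal metric, Gamma^k_{ij} = (1/2) g^{kk} (dg_{ik}/dx_j + dg_{jk}/dx_i - dg_{ij}/dx_k).
The metric is diagonal, so g_{ab} = 0 for a != b.
At the given point: g_{11} = 81, g_{22} = 8, g_{33} = 8
g^{33} = 1/8
dg_{23}/dx_2 = 0 (off-diagonal)
dg_{23}/dx_2 = 0 (off-diagonal)
dg_{22}/dx_3 = dg_{22}/dx_3 = 0
Numerator = 0 + 0 - 0 = 0
Gamma^3_{22} = 0 / (2 * 8) = 0

0


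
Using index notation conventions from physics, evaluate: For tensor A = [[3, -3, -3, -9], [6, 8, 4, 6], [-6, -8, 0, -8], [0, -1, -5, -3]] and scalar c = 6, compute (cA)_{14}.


Scalar multiplication: (cA)_{ij} = c * A_{ij}.
c = 6
A_{14} = -9
(cA)_{14} = 6 * -9 = -54

-54


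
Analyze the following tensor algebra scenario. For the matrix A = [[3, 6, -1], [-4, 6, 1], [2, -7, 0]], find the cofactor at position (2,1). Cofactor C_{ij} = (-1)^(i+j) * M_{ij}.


To find cofactor C_{21}, delete row 2 and column 1.
The resulting 2x2 submatrix is: [[6, -1], [-7, 0]]
Minor M_{21} = 6*0 - -1*-7
  = 0 - 7 = -7
Sign = (-1)^(2+1) = (-1)^3 = -1
Cofactor C_{21} = -1 * -7 = 7

7


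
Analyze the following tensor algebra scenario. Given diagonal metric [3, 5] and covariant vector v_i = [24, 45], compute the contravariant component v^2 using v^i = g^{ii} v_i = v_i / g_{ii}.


To raise an index with a diagonal metric: v^i = v_i / g_{ii}.
For index 2: v_2 = 45, g_{22} = 5
v^2 = 45 / 5 = 9

9


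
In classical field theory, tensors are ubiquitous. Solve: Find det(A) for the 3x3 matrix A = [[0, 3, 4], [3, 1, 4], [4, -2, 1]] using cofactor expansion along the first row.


Expanding along the first row, det(A) = a11*M_11 - a12*M_12 + a13*M_13, where M_1j is the (1,j) minor.
Minor M_11 = 1*1 - 4*-2 = 9
Minor M_12 = 3*1 - 4*4 = -13
Minor M_13 = 3*-2 - 1*4 = -10
det = 0*(9) - 3*(-13) + 4*(-10)
    = 0 - -39 + -40
    = -1

-1


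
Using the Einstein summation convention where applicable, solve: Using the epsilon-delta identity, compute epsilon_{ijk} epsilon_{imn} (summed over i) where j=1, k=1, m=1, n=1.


Using the identity: epsilon_{ijk} epsilon_{imn} = delta_{jm} delta_{kn} - delta_{jn} delta_{km}.
delta_{11} = 1
delta_{11} = 1
delta_{11} = 1
delta_{11} = 1
Result = 1 * 1 - 1 * 1 = 1 - 1 = 0

0


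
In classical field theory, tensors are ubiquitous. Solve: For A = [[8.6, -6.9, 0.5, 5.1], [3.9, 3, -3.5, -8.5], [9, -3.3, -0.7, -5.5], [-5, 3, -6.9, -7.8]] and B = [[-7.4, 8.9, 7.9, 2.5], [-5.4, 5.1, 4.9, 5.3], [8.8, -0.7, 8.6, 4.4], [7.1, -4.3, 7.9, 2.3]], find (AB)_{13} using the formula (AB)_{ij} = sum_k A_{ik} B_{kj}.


(AB)_{ij} = sum_k A_{ik} B_{kj}.
For i=1, j=3:
A_{11} * B_{13} = 8.6 * 7.9 = 67.94
A_{12} * B_{23} = -6.9 * 4.9 = -33.81
A_{13} * B_{33} = 0.5 * 8.6 = 4.3
A_{14} * B_{43} = 5.1 * 7.9 = 40.29
Sum = 67.94 + -33.81 + 4.3 + 40.29 = 78.72

78.72


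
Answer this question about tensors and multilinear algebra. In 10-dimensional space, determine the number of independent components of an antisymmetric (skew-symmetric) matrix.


An antisymmetric rank-2 tensor satisfies A_{ij} = -A_{ji}, so diagonal entries are zero.
The independent components are the upper-triangular entries: C(n, 2) = n(n-1)/2.
n = 10
C(10, 2) = 10 * 9 / 2 = 90 / 2 = 45

45


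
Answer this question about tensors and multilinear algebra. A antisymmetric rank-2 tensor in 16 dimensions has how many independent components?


A antisymmetric rank-2 tensor in d dimensions has d(d-1)/2 independent components.
d = 16
d(d-1)/2 = 16 * 15 / 2 = 240 / 2 = 120

120


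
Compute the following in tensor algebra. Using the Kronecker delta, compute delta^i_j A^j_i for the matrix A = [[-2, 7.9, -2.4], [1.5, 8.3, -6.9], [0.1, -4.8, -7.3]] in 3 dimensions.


The contraction (trace) of a rank-2 tensor is the sum of its diagonal elements.
Diagonal entries: A[1,1] = -2, A[2,2] = 8.3, A[3,3] = -7.3
Tr(A) = -2 + 8.3 + -7.3 = -1

-1


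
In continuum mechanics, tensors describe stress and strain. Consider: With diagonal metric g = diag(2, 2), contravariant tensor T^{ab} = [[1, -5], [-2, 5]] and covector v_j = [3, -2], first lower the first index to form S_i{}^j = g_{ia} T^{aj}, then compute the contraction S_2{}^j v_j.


Step 1: lower the first index. For a diagonal metric, g_{ia} T^{aj} = g_{ii} T^{ij} (no sum on i).
g_{22} = 2
S_2{}^1 = 2 * T^{21} = 2 * -2 = -4
S_2{}^2 = 2 * T^{22} = 2 * 5 = 10
Step 2: contract S_2{}^j with v_j.
S_2{}^1 * v_1 = -4 * 3 = -12
S_2{}^2 * v_2 = 10 * -2 = -20
Result = -12 + -20 = -32

-32


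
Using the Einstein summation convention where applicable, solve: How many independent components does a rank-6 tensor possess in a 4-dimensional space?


The number of components of a rank-r tensor in d dimensions is d^r.
Here d = 4 and r = 6.
4^6 = 4096

4096


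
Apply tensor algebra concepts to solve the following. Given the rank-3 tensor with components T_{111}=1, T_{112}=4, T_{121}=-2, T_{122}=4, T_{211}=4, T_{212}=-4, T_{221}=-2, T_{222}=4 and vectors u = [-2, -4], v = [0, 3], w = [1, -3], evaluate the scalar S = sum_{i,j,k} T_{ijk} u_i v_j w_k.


S = sum over i,j,k of T_{ijk} u_i v_j w_k. Expanding all 8 terms:
T_{111}*u_1*v_1*w_1 = 1*-2*0*1 = 0  (running total: 0)
T_{112}*u_1*v_1*w_2 = 4*-2*0*-3 = 0  (running total: 0)
T_{121}*u_1*v_2*w_1 = -2*-2*3*1 = 12  (running total: 12)
T_{122}*u_1*v_2*w_2 = 4*-2*3*-3 = 72  (running total: 84)
T_{211}*u_2*v_1*w_1 = 4*-4*0*1 = 0  (running total: 84)
T_{212}*u_2*v_1*w_2 = -4*-4*0*-3 = 0  (running total: 84)
T_{221}*u_2*v_2*w_1 = -2*-4*3*1 = 24  (running total: 108)
T_{222}*u_2*v_2*w_2 = 4*-4*3*-3 = 144  (running total: 252)
S = 252

252


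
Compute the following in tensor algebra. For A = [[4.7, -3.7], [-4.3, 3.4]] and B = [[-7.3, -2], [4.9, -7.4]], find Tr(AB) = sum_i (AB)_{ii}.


Tr(AB) = sum_i (AB)_{ii} where (AB)_{ii} = sum_k A_{ik} B_{ki}.
(AB)_{11} = 4.7*-7.3 + -3.7*4.9 = -52.44
(AB)_{22} = -4.3*-2 + 3.4*-7.4 = -16.56
Tr(AB) = -52.44 + -16.56 = -69

-69


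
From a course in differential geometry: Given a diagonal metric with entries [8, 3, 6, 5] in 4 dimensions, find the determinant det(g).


For a diagonal metric, the determinant is the product of diagonal entries.
Diagonal entries: 8, 3, 6, 5
det(g) = 8 * 3 * 6 * 5 = 720

720


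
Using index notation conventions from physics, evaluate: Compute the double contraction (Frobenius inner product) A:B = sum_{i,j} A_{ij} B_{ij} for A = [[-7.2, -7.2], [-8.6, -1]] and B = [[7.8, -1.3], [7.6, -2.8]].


A:B = sum over all i,j of A_{ij} * B_{ij}.
Row 1: -7.2*7.8=-56.16, -7.2*-1.3=9.36 => row sum = -46.8
Row 2: -8.6*7.6=-65.36, -1*-2.8=2.8 => row sum = -62.56
Total = -46.8 + -62.56 = -109.36

-109.36


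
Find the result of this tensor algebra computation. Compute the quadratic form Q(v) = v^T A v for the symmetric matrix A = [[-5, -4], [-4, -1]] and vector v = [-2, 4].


First compute Av:
(Av)_1 = -5*-2 + -4*4 = -6
(Av)_2 = -4*-2 + -1*4 = 4
Av = [-6, 4]
Then v^T (Av) = -2*-6 + 4*4
= 12 + 16 = 28

28


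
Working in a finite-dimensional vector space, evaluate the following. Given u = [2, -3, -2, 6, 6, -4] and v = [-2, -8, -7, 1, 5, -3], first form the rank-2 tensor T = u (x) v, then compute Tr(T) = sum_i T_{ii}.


The outer product gives T_{ij} = u_i v_j.
The trace (contraction) is Tr(T) = sum_i T_{ii} = sum_i u_i v_i.
Diagonal entries:
T_{11} = u_1 * v_1 = 2 * -2 = -4
T_{22} = u_2 * v_2 = -3 * -8 = 24
T_{33} = u_3 * v_3 = -2 * -7 = 14
T_{44} = u_4 * v_4 = 6 * 1 = 6
T_{55} = u_5 * v_5 = 6 * 5 = 30
T_{66} = u_6 * v_6 = -4 * -3 = 12
Tr(T) = -4 + 24 + 14 + 6 + 30 + 12 = 82

82


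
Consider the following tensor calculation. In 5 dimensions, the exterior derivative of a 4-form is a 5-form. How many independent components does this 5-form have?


The exterior derivative of a p-form is a (p+1)-form.
Its number of independent components is C(n, p+1).
n = 5, p+1 = 5
C(5, 5) = 1

1


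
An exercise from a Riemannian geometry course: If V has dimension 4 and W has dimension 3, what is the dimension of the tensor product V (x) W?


The dimension of a tensor product is the product of dimensions.
dim(V) = 4, dim(W) = 3
dim(V (x) W) = 4 * 3 = 12

12


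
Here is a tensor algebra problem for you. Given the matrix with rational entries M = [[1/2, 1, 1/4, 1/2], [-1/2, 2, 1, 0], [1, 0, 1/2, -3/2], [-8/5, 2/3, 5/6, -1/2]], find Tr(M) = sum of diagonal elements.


The trace is the sum of diagonal entries.
Diagonal: M[1,1] = 1/2, M[2,2] = 2, M[3,3] = 1/2, M[4,4] = -1/2
Tr(M) = 1/2 + 2 + 1/2 + -1/2
Computing step by step:
After adding M[1,1]: 1/2
After adding M[2,2]: 5/2
After adding M[3,3]: 3
After adding M[4,4]: 5/2
Tr(M) = 5/2

5/2


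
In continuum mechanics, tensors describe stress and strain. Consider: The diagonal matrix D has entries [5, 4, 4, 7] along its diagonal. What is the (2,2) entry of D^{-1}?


For a diagonal matrix, the inverse has entries (D^{-1})_{ii} = 1/d_{ii}.
The diagonal entries are: d_{11} = 5, d_{22} = 4, d_{33} = 4, d_{44} = 7
We need (D^{-1})_{22} = 1/d_{22} = 1/4 = 1/4

1/4


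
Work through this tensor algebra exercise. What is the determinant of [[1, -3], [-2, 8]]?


For a 2x2 matrix [[a, b], [c, d]], det = a*d - b*c.
a = 1, b = -3, c = -2, d = 8
a*d = 1 * 8 = 8
b*c = -3 * -2 = 6
det = 8 - 6 = 2

2


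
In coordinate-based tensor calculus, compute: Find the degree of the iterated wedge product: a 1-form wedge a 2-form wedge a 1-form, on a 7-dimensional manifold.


The degree of a wedge product is the sum of the degrees of the individual forms.
Degrees: 1, 2, 1
Total degree = 1 + 2 + 1 = 4

4


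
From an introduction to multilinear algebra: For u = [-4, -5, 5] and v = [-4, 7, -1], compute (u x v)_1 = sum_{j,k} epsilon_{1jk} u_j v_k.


(u x v)_1 = sum_{j,k} epsilon_{1jk} u_j v_k. Only permutations of (1,2,3) contribute; the two non-zero terms are:
eps_{123} u_2 v_3 = 1 * -5 * -1 = 5
eps_{132} u_3 v_2 = -1 * 5 * 7 = -35
(u x v)_1 = -30

-30


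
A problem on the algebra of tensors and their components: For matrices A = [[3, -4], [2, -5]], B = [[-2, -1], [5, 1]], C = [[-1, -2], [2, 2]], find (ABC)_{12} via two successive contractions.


(ABC)_{12} = sum_m (AB)_{1m} C_{m2}. First compute row 1 of AB.
(AB)_{11} = 3*-2 + -4*5 = -26
(AB)_{12} = 3*-1 + -4*1 = -7
Now contract with column 2 of C:
(AB)_{11} * C_{12} = -26 * -2 = 52
(AB)_{12} * C_{22} = -7 * 2 = -14
(ABC)_{12} = 52 + -14 = 38

38


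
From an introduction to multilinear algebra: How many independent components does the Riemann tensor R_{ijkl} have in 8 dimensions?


The Riemann tensor in d dimensions has d^2(d^2 - 1)/12 independent components.
d = 8, so d^2 = 64
d^2 - 1 = 63
d^2(d^2 - 1) = 64 * 63 = 4032
Divide by 12: 4032 / 12 = 336

336


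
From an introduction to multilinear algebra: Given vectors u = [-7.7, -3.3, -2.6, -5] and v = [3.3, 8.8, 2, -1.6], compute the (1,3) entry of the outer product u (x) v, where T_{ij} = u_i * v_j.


The outer product entry T_{ij} = u_i * v_j.
We need i=1, j=3.
u_1 = -7.7, v_3 = 2
T_{1,3} = -7.7 * 2 = -15.4

-15.4


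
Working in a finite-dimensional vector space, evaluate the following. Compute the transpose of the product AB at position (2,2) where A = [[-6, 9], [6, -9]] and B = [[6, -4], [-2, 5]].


(AB)^T_{ij} = (AB)_{ji} = sum_k A_{jk} B_{ki}.
For i=2, j=2 we need (AB)_{22}:
A_{21} * B_{12} = 6 * -4 = -24
A_{22} * B_{22} = -9 * 5 = -45
Sum = -24 + -45 = -69

-69


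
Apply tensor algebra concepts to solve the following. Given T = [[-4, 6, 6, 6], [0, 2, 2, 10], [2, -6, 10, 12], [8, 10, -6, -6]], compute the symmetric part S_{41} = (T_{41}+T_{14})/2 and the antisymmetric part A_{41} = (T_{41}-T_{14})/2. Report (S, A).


T_{41} = 8
T_{14} = 6
S_{41} = (8 + 6)/2 = 14/2 = 7
A_{41} = (8 - 6)/2 = 2/2 = 1
Check: S + A = 7 + 1 = 8 = T_{41}.

(7, 1)


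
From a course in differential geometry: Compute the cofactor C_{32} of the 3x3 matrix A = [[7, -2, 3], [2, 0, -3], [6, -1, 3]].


To find cofactor C_{32}, delete row 3 and column 2.
The resulting 2x2 submatrix is: [[7, 3], [2, -3]]
Minor M_{32} = 7*-3 - 3*2
  = -21 - 6 = -27
Sign = (-1)^(3+2) = (-1)^5 = -1
Cofactor C_{32} = -1 * -27 = 27

27


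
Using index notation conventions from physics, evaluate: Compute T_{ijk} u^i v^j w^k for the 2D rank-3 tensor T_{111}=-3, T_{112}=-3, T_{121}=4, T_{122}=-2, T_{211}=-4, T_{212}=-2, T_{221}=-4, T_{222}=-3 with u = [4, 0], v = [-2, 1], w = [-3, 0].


S = sum over i,j,k of T_{ijk} u_i v_j w_k. Expanding all 8 terms:
T_{111}*u_1*v_1*w_1 = -3*4*-2*-3 = -72  (running total: -72)
T_{112}*u_1*v_1*w_2 = -3*4*-2*0 = 0  (running total: -72)
T_{121}*u_1*v_2*w_1 = 4*4*1*-3 = -48  (running total: -120)
T_{122}*u_1*v_2*w_2 = -2*4*1*0 = 0  (running total: -120)
T_{211}*u_2*v_1*w_1 = -4*0*-2*-3 = 0  (running total: -120)
T_{212}*u_2*v_1*w_2 = -2*0*-2*0 = 0  (running total: -120)
T_{221}*u_2*v_2*w_1 = -4*0*1*-3 = 0  (running total: -120)
T_{222}*u_2*v_2*w_2 = -3*0*1*0 = 0  (running total: -120)
S = -120

-120


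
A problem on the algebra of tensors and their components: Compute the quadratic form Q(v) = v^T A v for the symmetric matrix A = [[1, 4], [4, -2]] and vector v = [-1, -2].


First compute Av:
(Av)_1 = 1*-1 + 4*-2 = -9
(Av)_2 = 4*-1 + -2*-2 = 0
Av = [-9, 0]
Then v^T (Av) = -1*-9 + -2*0
= 9 + 0 = 9

9


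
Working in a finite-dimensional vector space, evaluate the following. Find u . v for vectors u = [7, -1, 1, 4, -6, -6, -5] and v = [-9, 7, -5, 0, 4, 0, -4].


The inner product u . v = sum of u_i * v_i.
Term-by-term: 7 * -9, -1 * 7, 1 * -5, 4 * 0, -6 * 4, -6 * 0, -5 * -4
Products: -63, -7, -5, 0, -24, 0, 20
Sum = -63 + -7 + -5 + 0 + -24 + 0 + 20 = -79

-79


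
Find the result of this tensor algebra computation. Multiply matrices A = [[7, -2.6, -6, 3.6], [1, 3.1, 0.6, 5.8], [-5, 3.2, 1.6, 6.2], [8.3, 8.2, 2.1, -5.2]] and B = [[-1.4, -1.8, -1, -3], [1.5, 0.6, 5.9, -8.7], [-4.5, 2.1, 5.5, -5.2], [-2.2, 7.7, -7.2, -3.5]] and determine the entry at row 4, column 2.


(AB)_{ij} = sum_k A_{ik} B_{kj}.
For i=4, j=2:
A_{41} * B_{12} = 8.3 * -1.8 = -14.94
A_{42} * B_{22} = 8.2 * 0.6 = 4.92
A_{43} * B_{32} = 2.1 * 2.1 = 4.41
A_{44} * B_{42} = -5.2 * 7.7 = -40.04
Sum = -14.94 + 4.92 + 4.41 + -40.04 = -45.65

-45.65


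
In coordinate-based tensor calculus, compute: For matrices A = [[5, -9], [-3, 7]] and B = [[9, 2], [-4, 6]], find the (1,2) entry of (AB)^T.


(AB)^T_{ij} = (AB)_{ji} = sum_k A_{jk} B_{ki}.
For i=1, j=2 we need (AB)_{21}:
A_{21} * B_{11} = -3 * 9 = -27
A_{22} * B_{21} = 7 * -4 = -28
Sum = -27 + -28 = -55

-55


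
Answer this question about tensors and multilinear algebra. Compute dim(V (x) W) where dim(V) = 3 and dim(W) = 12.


The dimension of a tensor product is the product of dimensions.
dim(V) = 3, dim(W) = 12
dim(V (x) W) = 3 * 12 = 36

36


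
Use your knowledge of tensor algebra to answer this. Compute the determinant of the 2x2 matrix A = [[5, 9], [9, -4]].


For a 2x2 matrix [[a, b], [c, d]], det = a*d - b*c.
a = 5, b = 9, c = 9, d = -4
a*d = 5 * -4 = -20
b*c = 9 * 9 = 81
det = -20 - 81 = -101

-101


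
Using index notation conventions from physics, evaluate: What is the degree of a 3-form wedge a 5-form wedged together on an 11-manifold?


The degree of a wedge product is the sum of the degrees of the individual forms.
Degrees: 3, 5
Total degree = 3 + 5 = 8

8


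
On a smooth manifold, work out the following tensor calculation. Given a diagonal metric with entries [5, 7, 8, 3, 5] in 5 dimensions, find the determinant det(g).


For a diagonal metric, the determinant is the product of diagonal entries.
Diagonal entries: 5, 7, 8, 3, 5
det(g) = 5 * 7 * 8 * 3 * 5 = 4200

4200


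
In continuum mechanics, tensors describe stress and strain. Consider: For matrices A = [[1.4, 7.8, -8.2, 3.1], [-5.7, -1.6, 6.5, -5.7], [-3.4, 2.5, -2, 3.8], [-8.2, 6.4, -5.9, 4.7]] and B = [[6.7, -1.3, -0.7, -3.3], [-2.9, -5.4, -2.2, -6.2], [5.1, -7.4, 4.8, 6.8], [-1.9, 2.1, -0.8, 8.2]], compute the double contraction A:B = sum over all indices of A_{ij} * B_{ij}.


A:B = sum over all i,j of A_{ij} * B_{ij}.
Row 1: 1.4*6.7=9.38, 7.8*-1.3=-10.14, -8.2*-0.7=5.74, 3.1*-3.3=-10.23 => row sum = -5.25
Row 2: -5.7*-2.9=16.53, -1.6*-5.4=8.64, 6.5*-2.2=-14.3, -5.7*-6.2=35.34 => row sum = 46.21
Row 3: -3.4*5.1=-17.34, 2.5*-7.4=-18.5, -2*4.8=-9.6, 3.8*6.8=25.84 => row sum = -19.6
Row 4: -8.2*-1.9=15.58, 6.4*2.1=13.44, -5.9*-0.8=4.72, 4.7*8.2=38.54 => row sum = 72.28
Total = -5.25 + 46.21 + -19.6 + 72.28 = 93.64

93.64


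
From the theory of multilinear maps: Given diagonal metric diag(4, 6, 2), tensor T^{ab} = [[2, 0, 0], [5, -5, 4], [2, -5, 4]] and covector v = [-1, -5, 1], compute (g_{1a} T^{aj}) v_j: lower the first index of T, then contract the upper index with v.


Step 1: lower the first index. For a diagonal metric, g_{ia} T^{aj} = g_{ii} T^{ij} (no sum on i).
g_{11} = 4
S_1{}^1 = 4 * T^{11} = 4 * 2 = 8
S_1{}^2 = 4 * T^{12} = 4 * 0 = 0
S_1{}^3 = 4 * T^{13} = 4 * 0 = 0
Step 2: contract S_1{}^j with v_j.
S_1{}^1 * v_1 = 8 * -1 = -8
S_1{}^2 * v_2 = 0 * -5 = 0
S_1{}^3 * v_3 = 0 * 1 = 0
Result = -8 + 0 + 0 = -8

-8


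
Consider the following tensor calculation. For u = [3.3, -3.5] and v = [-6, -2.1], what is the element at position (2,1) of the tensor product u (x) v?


The outer product entry T_{ij} = u_i * v_j.
We need i=2, j=1.
u_2 = -3.5, v_1 = -6
T_{2,1} = -3.5 * -6 = 21

21


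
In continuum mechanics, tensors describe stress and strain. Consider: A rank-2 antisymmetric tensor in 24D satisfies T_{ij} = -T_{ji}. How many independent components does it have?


An antisymmetric rank-2 tensor satisfies A_{ij} = -A_{ji}, so diagonal entries are zero.
The independent components are the upper-triangular entries: C(n, 2) = n(n-1)/2.
n = 24
C(24, 2) = 24 * 23 / 2 = 552 / 2 = 276

276


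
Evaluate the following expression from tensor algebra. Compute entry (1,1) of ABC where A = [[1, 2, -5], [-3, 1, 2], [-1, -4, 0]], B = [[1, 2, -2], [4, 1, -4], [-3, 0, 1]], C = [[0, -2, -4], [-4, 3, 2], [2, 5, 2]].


(ABC)_{11} = sum_m (AB)_{1m} C_{m1}. First compute row 1 of AB.
(AB)_{11} = 1*1 + 2*4 + -5*-3 = 24
(AB)_{12} = 1*2 + 2*1 + -5*0 = 4
(AB)_{13} = 1*-2 + 2*-4 + -5*1 = -15
Now contract with column 1 of C:
(AB)_{11} * C_{11} = 24 * 0 = 0
(AB)_{12} * C_{21} = 4 * -4 = -16
(AB)_{13} * C_{31} = -15 * 2 = -30
(ABC)_{11} = 0 + -16 + -30 = -46

-46


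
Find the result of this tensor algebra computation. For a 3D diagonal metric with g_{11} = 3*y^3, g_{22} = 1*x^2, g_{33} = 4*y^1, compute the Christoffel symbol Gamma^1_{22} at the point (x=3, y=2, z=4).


For a diagonal metric, Gamma^k_{ij} = (1/2) g^{kk} (dg_{ik}/dx_j + dg_{jk}/dx_i - dg_{ij}/dx_k).
The metric is diagonal, so g_{ab} = 0 for a != b.
At the given point: g_{11} = 24, g_{22} = 9, g_{33} = 8
g^{11} = 1/24
dg_{21}/dx_2 = 0 (off-diagonal)
dg_{21}/dx_2 = 0 (off-diagonal)
dg_{22}/dx_1 = dg_{22}/dx_1 = 6
Numerator = 0 + 0 - 6 = -6
Gamma^1_{22} = -6 / (2 * 24) = -1/8

-1/8


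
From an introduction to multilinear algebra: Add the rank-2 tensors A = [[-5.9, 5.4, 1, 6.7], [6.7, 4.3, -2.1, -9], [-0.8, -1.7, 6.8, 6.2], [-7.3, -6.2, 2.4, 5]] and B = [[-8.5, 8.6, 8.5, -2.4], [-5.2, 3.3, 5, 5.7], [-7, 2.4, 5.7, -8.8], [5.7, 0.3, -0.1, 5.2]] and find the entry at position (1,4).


Tensor addition is component-wise: (A + B)_{ij} = A_{ij} + B_{ij}.
A_{14} = 6.7
B_{14} = -2.4
(A + B)_{14} = 6.7 + -2.4 = 4.3

4.3


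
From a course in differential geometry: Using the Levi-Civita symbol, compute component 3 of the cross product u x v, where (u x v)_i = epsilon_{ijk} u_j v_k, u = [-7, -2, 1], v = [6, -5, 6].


(u x v)_3 = sum_{j,k} epsilon_{3jk} u_j v_k. Only permutations of (1,2,3) contribute; the two non-zero terms are:
eps_{312} u_1 v_2 = 1 * -7 * -5 = 35
eps_{321} u_2 v_1 = -1 * -2 * 6 = 12
(u x v)_3 = 47

47


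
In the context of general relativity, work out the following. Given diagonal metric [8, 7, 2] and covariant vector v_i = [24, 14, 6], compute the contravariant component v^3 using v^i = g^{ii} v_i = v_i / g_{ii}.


To raise an index with a diagonal metric: v^i = v_i / g_{ii}.
For index 3: v_3 = 6, g_{33} = 2
v^3 = 6 / 2 = 3

3


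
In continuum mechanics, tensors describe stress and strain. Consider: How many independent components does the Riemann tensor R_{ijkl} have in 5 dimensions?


The Riemann tensor in d dimensions has d^2(d^2 - 1)/12 independent components.
d = 5, so d^2 = 25
d^2 - 1 = 24
d^2(d^2 - 1) = 25 * 24 = 600
Divide by 12: 600 / 12 = 50

50


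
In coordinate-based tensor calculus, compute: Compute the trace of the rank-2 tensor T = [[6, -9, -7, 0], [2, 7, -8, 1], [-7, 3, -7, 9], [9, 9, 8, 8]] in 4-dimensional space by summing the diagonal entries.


The contraction (trace) of a rank-2 tensor is the sum of its diagonal elements.
Diagonal entries: A[1,1] = 6, A[2,2] = 7, A[3,3] = -7, A[4,4] = 8
Tr(A) = 6 + 7 + -7 + 8 = 14

14


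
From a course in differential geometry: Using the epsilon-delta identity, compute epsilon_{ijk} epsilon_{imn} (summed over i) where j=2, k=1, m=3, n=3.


Using the identity: epsilon_{ijk} epsilon_{imn} = delta_{jm} delta_{kn} - delta_{jn} delta_{km}.
delta_{23} = 0
delta_{13} = 0
delta_{23} = 0
delta_{13} = 0
Result = 0 * 0 - 0 * 0 = 0 - 0 = 0

0


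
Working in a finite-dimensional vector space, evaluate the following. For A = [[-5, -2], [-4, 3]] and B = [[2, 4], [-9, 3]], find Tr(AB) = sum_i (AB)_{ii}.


Tr(AB) = sum_i (AB)_{ii} where (AB)_{ii} = sum_k A_{ik} B_{ki}.
(AB)_{11} = -5*2 + -2*-9 = 8
(AB)_{22} = -4*4 + 3*3 = -7
Tr(AB) = 8 + -7 = 1

1


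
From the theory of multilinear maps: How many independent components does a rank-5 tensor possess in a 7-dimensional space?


The number of components of a rank-r tensor in d dimensions is d^r.
Here d = 7 and r = 5.
7^5 = 16807

16807


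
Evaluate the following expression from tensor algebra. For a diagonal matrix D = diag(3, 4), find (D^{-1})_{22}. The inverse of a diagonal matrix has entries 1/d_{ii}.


For a diagonal matrix, the inverse has entries (D^{-1})_{ii} = 1/d_{ii}.
The diagonal entries are: d_{11} = 3, d_{22} = 4
We need (D^{-1})_{22} = 1/d_{22} = 1/4 = 1/4

1/4


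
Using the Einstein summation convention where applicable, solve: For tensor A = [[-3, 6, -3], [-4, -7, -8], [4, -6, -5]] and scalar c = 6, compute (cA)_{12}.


Scalar multiplication: (cA)_{ij} = c * A_{ij}.
c = 6
A_{12} = 6
(cA)_{12} = 6 * 6 = 36

36


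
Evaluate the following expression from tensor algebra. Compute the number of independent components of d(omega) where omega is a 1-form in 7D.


The exterior derivative of a p-form is a (p+1)-form.
Its number of independent components is C(n, p+1).
n = 7, p+1 = 2
C(7, 2) = 21

21


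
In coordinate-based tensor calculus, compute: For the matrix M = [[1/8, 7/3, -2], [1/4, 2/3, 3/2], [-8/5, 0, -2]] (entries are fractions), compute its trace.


The trace is the sum of diagonal entries.
Diagonal: M[1,1] = 1/8, M[2,2] = 2/3, M[3,3] = -2
Tr(M) = 1/8 + 2/3 + -2
Computing step by step:
After adding M[1,1]: 1/8
After adding M[2,2]: 19/24
After adding M[3,3]: -29/24
Tr(M) = -29/24

-29/24


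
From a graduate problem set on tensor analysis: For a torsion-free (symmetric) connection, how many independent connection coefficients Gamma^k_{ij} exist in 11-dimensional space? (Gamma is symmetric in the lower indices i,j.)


Christoffel symbols Gamma^k_{ij} are symmetric in i,j, so there are d * d(d+1)/2 independent symbols.
d = 11
d(d+1)/2 = 11 * 12 / 2 = 66
Total = 11 * 66 = 726

726


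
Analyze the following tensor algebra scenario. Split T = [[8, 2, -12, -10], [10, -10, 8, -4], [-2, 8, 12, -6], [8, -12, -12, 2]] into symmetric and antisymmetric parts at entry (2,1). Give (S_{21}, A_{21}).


T_{21} = 10
T_{12} = 2
S_{21} = (10 + 2)/2 = 12/2 = 6
A_{21} = (10 - 2)/2 = 8/2 = 4
Check: S + A = 6 + 4 = 10 = T_{21}.

(6, 4)


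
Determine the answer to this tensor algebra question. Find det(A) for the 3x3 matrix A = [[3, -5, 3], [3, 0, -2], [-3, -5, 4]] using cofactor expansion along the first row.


Expanding along the first row, det(A) = a11*M_11 - a12*M_12 + a13*M_13, where M_1j is the (1,j) minor.
Minor M_11 = 0*4 - -2*-5 = -10
Minor M_12 = 3*4 - -2*-3 = 6
Minor M_13 = 3*-5 - 0*-3 = -15
det = 3*(-10) - -5*(6) + 3*(-15)
    = -30 - -30 + -45
    = -45

-45


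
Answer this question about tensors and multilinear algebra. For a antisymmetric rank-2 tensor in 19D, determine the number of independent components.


A antisymmetric rank-2 tensor in d dimensions has d(d-1)/2 independent components.
d = 19
d(d-1)/2 = 19 * 18 / 2 = 342 / 2 = 171

171


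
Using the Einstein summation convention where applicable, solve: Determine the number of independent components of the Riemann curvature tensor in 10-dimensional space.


The Riemann tensor in d dimensions has d^2(d^2 - 1)/12 independent components.
d = 10, so d^2 = 100
d^2 - 1 = 99
d^2(d^2 - 1) = 100 * 99 = 9900
Divide by 12: 9900 / 12 = 825

825


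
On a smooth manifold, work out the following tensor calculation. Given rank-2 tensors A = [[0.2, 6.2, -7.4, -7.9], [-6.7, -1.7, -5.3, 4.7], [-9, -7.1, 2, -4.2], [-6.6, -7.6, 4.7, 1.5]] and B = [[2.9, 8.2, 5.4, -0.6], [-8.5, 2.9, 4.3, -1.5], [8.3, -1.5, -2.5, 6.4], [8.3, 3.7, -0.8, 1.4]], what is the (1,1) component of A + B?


Tensor addition is component-wise: (A + B)_{ij} = A_{ij} + B_{ij}.
A_{11} = 0.2
B_{11} = 2.9
(A + B)_{11} = 0.2 + 2.9 = 3.1

3.1


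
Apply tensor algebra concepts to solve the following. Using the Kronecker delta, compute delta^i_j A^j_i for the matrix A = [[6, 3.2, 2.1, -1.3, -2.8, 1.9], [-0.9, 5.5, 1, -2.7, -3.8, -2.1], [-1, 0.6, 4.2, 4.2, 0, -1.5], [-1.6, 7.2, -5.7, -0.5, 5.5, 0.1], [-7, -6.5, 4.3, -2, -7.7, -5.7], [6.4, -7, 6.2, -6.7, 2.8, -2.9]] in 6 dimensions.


The contraction (trace) of a rank-2 tensor is the sum of its diagonal elements.
Diagonal entries: A[1,1] = 6, A[2,2] = 5.5, A[3,3] = 4.2, A[4,4] = -0.5, A[5,5] = -7.7, A[6,6] = -2.9
Tr(A) = 6 + 5.5 + 4.2 + -0.5 + -7.7 + -2.9 = 4.6

4.6


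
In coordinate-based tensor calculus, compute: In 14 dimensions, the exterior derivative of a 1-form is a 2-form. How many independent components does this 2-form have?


The exterior derivative of a p-form is a (p+1)-form.
Its number of independent components is C(n, p+1).
n = 14, p+1 = 2
C(14, 2) = 91

91


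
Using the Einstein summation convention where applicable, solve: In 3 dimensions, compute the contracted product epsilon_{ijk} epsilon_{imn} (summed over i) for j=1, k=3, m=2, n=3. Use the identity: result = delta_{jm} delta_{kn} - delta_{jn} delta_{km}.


Using the identity: epsilon_{ijk} epsilon_{imn} = delta_{jm} delta_{kn} - delta_{jn} delta_{km}.
delta_{12} = 0
delta_{33} = 1
delta_{13} = 0
delta_{32} = 0
Result = 0 * 1 - 0 * 0 = 0 - 0 = 0

0


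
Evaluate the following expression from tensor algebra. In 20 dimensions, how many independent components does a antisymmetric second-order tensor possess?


A antisymmetric rank-2 tensor in d dimensions has d(d-1)/2 independent components.
d = 20
d(d-1)/2 = 20 * 19 / 2 = 380 / 2 = 190

190


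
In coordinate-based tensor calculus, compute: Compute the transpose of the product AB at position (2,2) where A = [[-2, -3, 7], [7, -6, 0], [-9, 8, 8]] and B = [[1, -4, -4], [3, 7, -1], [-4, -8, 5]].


(AB)^T_{ij} = (AB)_{ji} = sum_k A_{jk} B_{ki}.
For i=2, j=2 we need (AB)_{22}:
A_{21} * B_{12} = 7 * -4 = -28
A_{22} * B_{22} = -6 * 7 = -42
A_{23} * B_{32} = 0 * -8 = 0
Sum = -28 + -42 + 0 = -70

-70


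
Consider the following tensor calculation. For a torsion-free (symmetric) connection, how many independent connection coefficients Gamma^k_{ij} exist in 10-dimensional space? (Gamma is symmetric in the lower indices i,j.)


Christoffel symbols Gamma^k_{ij} are symmetric in i,j, so there are d * d(d+1)/2 independent symbols.
d = 10
d(d+1)/2 = 10 * 11 / 2 = 55
Total = 10 * 55 = 550

550


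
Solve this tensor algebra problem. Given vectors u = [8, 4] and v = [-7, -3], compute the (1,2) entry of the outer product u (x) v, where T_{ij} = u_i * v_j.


The outer product entry T_{ij} = u_i * v_j.
We need i=1, j=2.
u_1 = 8, v_2 = -3
T_{1,2} = 8 * -3 = -24

-24


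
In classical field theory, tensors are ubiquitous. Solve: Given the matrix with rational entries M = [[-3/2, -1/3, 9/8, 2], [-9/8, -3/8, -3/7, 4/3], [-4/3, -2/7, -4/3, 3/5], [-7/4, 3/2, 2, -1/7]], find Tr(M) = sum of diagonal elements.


The trace is the sum of diagonal entries.
Diagonal: M[1,1] = -3/2, M[2,2] = -3/8, M[3,3] = -4/3, M[4,4] = -1/7
Tr(M) = -3/2 + -3/8 + -4/3 + -1/7
Computing step by step:
After adding M[1,1]: -3/2
After adding M[2,2]: -15/8
After adding M[3,3]: -77/24
After adding M[4,4]: -563/168
Tr(M) = -563/168

-563/168


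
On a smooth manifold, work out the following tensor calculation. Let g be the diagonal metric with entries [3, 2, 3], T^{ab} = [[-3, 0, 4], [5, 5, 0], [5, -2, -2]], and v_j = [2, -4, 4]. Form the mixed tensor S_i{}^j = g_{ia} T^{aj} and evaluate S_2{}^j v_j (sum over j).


Step 1: lower the first index. For a diagonal metric, g_{ia} T^{aj} = g_{ii} T^{ij} (no sum on i).
g_{22} = 2
S_2{}^1 = 2 * T^{21} = 2 * 5 = 10
S_2{}^2 = 2 * T^{22} = 2 * 5 = 10
S_2{}^3 = 2 * T^{23} = 2 * 0 = 0
Step 2: contract S_2{}^j with v_j.
S_2{}^1 * v_1 = 10 * 2 = 20
S_2{}^2 * v_2 = 10 * -4 = -40
S_2{}^3 * v_3 = 0 * 4 = 0
Result = 20 + -40 + 0 = -20

-20


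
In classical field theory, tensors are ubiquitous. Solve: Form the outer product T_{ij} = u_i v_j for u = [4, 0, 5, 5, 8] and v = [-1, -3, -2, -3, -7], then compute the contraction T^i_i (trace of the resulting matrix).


The outer product gives T_{ij} = u_i v_j.
The trace (contraction) is Tr(T) = sum_i T_{ii} = sum_i u_i v_i.
Diagonal entries:
T_{11} = u_1 * v_1 = 4 * -1 = -4
T_{22} = u_2 * v_2 = 0 * -3 = 0
T_{33} = u_3 * v_3 = 5 * -2 = -10
T_{44} = u_4 * v_4 = 5 * -3 = -15
T_{55} = u_5 * v_5 = 8 * -7 = -56
Tr(T) = -4 + 0 + -10 + -15 + -56 = -85

-85


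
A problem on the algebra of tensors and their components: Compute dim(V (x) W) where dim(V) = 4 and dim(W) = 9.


The dimension of a tensor product is the product of dimensions.
dim(V) = 4, dim(W) = 9
dim(V (x) W) = 4 * 9 = 36

36


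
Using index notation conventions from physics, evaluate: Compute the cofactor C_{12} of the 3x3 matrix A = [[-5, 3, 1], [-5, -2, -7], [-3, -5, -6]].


To find cofactor C_{12}, delete row 1 and column 2.
The resulting 2x2 submatrix is: [[-5, -7], [-3, -6]]
Minor M_{12} = -5*-6 - -7*-3
  = 30 - 21 = 9
Sign = (-1)^(1+2) = (-1)^3 = -1
Cofactor C_{12} = -1 * 9 = -9

-9


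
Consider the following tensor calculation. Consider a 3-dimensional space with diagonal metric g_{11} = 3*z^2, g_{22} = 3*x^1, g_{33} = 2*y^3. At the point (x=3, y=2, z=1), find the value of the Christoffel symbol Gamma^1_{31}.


For a diagonal metric, Gamma^k_{ij} = (1/2) g^{kk} (dg_{ik}/dx_j + dg_{jk}/dx_i - dg_{ij}/dx_k).
The metric is diagonal, so g_{ab} = 0 for a != b.
At the given point: g_{11} = 3, g_{22} = 9, g_{33} = 16
g^{11} = 1/3
dg_{31}/dx_1 = 0 (off-diagonal)
dg_{11}/dx_3 = dg_{11}/dx_3 = 6
dg_{31}/dx_1 = 0 (off-diagonal)
Numerator = 0 + 6 - 0 = 6
Gamma^1_{31} = 6 / (2 * 3) = 1

1
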